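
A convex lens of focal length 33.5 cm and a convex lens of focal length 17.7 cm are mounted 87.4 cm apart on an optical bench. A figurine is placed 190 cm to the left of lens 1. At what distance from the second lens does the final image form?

Lens 1: 1/d_i1 = 1/f₁ − 1/d_o1 = 1/(33.5) − 1/(190) = 0.02459, so d_i1 = 40.67 cm.
The intermediate image is 40.67 cm to the right of lens 1, which is 87.4 − (40.67) = 46.73 cm to the left of lens 2, so d_o2 = +46.73 cm.
Lens 2: 1/d_i2 = 1/f₂ − 1/d_o2 = 1/(17.7) − 1/(46.73) = 0.03510, so d_i2 = 28.5 cm.
The final image is real, 28.5 cm to the right of lens 2 (overall magnification ≈ 0.13).

28.5 cm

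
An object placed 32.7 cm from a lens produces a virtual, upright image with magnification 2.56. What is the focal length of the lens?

f = 53.7 cm (converging)

m = −d_i/d_o ⇒ d_i = −m·d_o = −(+2.56)·(32.7) = -83.71 cm.
1/f = 1/d_o + 1/d_i = 1/(32.7) + 1/(-83.71) = 0.01864, so f = 53.7 cm.
Since f is positive, the lens is converging.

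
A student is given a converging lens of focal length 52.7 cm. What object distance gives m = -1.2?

96.6 cm

m = −d_i/d_o ⇒ d_i = −m·d_o.
1/f = 1/d_o + 1/d_i = 1/d_o − 1/(m·d_o) = (1 − 1/m)/d_o, so d_o = f(1 − 1/m) = (52.70)(1 − 1/(-1.2)) = 96.6 cm.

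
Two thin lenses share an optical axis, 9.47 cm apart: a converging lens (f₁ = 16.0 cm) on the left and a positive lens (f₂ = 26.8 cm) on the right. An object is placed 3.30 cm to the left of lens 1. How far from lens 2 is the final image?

Lens 1: 1/d_i1 = 1/f₁ − 1/d_o1 = 1/(16.0) − 1/(3.30) = -0.2405, so d_i1 = -4.157 cm.
The intermediate image is 4.157 cm to the left of lens 1 (virtual), which is 9.47 − (-4.157) = 13.63 cm to the left of lens 2, so d_o2 = +13.63 cm.
Lens 2: 1/d_i2 = 1/f₂ − 1/d_o2 = 1/(26.8) − 1/(13.63) = -0.03605, so d_i2 = -27.7 cm.
The final image is virtual, 27.7 cm to the left of lens 2 (overall magnification ≈ 2.6).

27.7 cm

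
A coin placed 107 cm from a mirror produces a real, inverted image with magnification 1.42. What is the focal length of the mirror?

f = 62.8 cm (concave)

m = −d_i/d_o ⇒ d_i = −m·d_o = −(-1.42)·(107) = 151.9 cm.
1/f = 1/d_o + 1/d_i = 1/(107) + 1/(151.9) = 0.01593, so f = 62.8 cm.
Since f is positive, the mirror is concave.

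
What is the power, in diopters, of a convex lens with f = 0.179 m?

P = +5.59 D

P = 1/f = 1/(0.179 m) = +5.59 D.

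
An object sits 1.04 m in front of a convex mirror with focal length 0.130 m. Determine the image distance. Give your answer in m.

For a convex mirror, f = -0.130 m.
Mirror equation: 1/q = 1/f − 1/p = 1/(-0.1300) − 1/(1.04) = -7.692 − 0.9615 = -8.654, so q = -0.116 m.
The image is virtual, upright and reduced, behind the mirror.

0.116 m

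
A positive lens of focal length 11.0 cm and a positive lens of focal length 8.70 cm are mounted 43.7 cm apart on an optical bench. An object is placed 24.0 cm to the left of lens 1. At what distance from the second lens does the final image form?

13.9 cm

Lens 1: 1/d_i1 = 1/f₁ − 1/d_o1 = 1/(11.0) − 1/(24.0) = 0.04924, so d_i1 = 20.31 cm.
The intermediate image is 20.31 cm to the right of lens 1, which is 43.7 − (20.31) = 23.39 cm to the left of lens 2, so d_o2 = +23.39 cm.
Lens 2: 1/d_i2 = 1/f₂ − 1/d_o2 = 1/(8.70) − 1/(23.39) = 0.07219, so d_i2 = 13.9 cm.
The final image is real, 13.9 cm to the right of lens 2 (overall magnification ≈ 0.50).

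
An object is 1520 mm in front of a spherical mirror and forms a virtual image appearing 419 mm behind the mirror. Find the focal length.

Virtual image ⇒ d_i = −419 mm.
1/f = 1/d_o + 1/d_i = 1/(1520) + 1/(-419) = -0.001729, so f = -578 mm.
Since f is negative, the spherical mirror is convex.

f = -578 mm (convex)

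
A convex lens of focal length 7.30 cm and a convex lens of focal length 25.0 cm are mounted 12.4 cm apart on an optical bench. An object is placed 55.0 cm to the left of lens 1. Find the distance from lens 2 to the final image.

4.74 cm

Lens 1: 1/d_i1 = 1/f₁ − 1/d_o1 = 1/(7.30) − 1/(55.0) = 0.1188, so d_i1 = 8.417 cm.
The intermediate image is 8.417 cm to the right of lens 1, which is 12.4 − (8.417) = 3.983 cm to the left of lens 2, so d_o2 = +3.983 cm.
Lens 2: 1/d_i2 = 1/f₂ − 1/d_o2 = 1/(25.0) − 1/(3.983) = -0.2111, so d_i2 = -4.74 cm.
The final image is virtual, 4.74 cm to the left of lens 2 (overall magnification ≈ -0.18).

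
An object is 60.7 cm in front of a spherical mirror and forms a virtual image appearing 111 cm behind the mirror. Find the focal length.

f = 134 cm (concave)

Virtual image ⇒ d_i = −111 cm.
1/f = 1/d_o + 1/d_i = 1/(60.7) + 1/(-111) = 0.007465, so f = 134 cm.
Since f is positive, the spherical mirror is concave.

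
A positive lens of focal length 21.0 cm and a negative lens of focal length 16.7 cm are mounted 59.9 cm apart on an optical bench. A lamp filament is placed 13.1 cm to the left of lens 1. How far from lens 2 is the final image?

Lens 1: 1/d_i1 = 1/f₁ − 1/d_o1 = 1/(21.0) − 1/(13.1) = -0.02872, so d_i1 = -34.82 cm.
The intermediate image is 34.82 cm to the left of lens 1 (virtual), which is 59.9 − (-34.82) = 94.72 cm to the left of lens 2, so d_o2 = +94.72 cm.
Lens 2 is diverging, so f₂ = −16.7 cm.
Lens 2: 1/d_i2 = 1/f₂ − 1/d_o2 = 1/(-16.7) − 1/(94.72) = -0.07044, so d_i2 = -14.2 cm.
The final image is virtual, 14.2 cm to the left of lens 2 (overall magnification ≈ 0.40).

14.2 cm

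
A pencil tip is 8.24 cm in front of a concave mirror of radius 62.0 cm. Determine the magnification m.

f = R/2 = 62.0/2 = 31.00 cm.
1/d_i = 1/f − 1/d_o = 1/(31.00) − 1/(8.24) = -0.08910, so d_i = -11.22 cm.
m = −d_i/d_o = −(-11.22)/(8.24) = +1.36.
The image is virtual, upright and enlarged, behind the mirror.

m = +1.36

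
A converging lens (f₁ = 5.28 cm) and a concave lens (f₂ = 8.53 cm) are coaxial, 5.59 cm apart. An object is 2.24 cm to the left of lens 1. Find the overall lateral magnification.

m = +0.823

Lens 1: 1/d_i1 = 1/(5.28) − 1/(2.24) = -0.2570, so d_i1 = -3.891 cm; m₁ = −d_i1/d_o1 = +1.737.
d_o2 = 5.59 − (-3.891) = 9.481 cm.
f₂ = −8.53 cm (diverging).
Lens 2: 1/d_i2 = 1/(-8.53) − 1/(9.481) = -0.2227, so d_i2 = -4.490 cm; m₂ = −d_i2/d_o2 = +0.4736.
m = m₁·m₂ = (+1.737)(+0.4736) = +0.823.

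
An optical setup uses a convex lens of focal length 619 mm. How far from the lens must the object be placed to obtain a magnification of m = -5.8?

726 mm

m = −d_i/d_o ⇒ d_i = −m·d_o.
1/f = 1/d_o + 1/d_i = 1/d_o − 1/(m·d_o) = (1 − 1/m)/d_o, so d_o = f(1 − 1/m) = (619.0)(1 − 1/(-5.8)) = 726 mm.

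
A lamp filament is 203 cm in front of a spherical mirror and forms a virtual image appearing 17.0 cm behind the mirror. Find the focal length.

f = -18.6 cm (convex)

Virtual image ⇒ d_i = −17.0 cm.
1/f = 1/d_o + 1/d_i = 1/(203) + 1/(-17.0) = -0.05390, so f = -18.6 cm.
Since f is negative, the spherical mirror is convex.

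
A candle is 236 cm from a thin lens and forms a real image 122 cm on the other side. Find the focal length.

f = 80.4 cm (converging)

Real image ⇒ d_i = +122 cm.
1/f = 1/d_o + 1/d_i = 1/(236) + 1/(122) = 0.01243, so f = 80.4 cm.
Since f is positive, the thin lens is converging.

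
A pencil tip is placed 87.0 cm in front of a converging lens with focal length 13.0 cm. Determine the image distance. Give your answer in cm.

15.3 cm

Lens equation: 1/d_i = 1/f − 1/d_o = 1/(13.00) − 1/(87.0) = 0.07692 − 0.01149 = 0.06543, so d_i = 15.3 cm.
The image is real, inverted and reduced, on the far side of the lens.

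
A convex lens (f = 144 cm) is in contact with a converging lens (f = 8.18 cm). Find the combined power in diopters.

P₁ = 1/f₁ = 1/(1.44 m) = +0.6944 D; P₂ = 1/f₂ = 1/(0.0818 m) = +12.22 D.
For thin lenses in contact, P = P₁ + P₂ = (+0.6944) + (+12.22) = +12.9 D.

P = +12.9 D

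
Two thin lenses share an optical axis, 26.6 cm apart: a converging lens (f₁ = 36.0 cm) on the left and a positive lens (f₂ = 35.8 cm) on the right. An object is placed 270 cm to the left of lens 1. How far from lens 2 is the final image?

Lens 1: 1/d_i1 = 1/f₁ − 1/d_o1 = 1/(36.0) − 1/(270) = 0.02407, so d_i1 = 41.54 cm.
The intermediate image is 41.54 cm to the right of lens 1, which lies 14.94 cm to the right of lens 2 — a virtual object — so d_o2 = −14.94 cm.
Lens 2: 1/d_i2 = 1/f₂ − 1/d_o2 = 1/(35.8) − 1/(-14.94) = 0.09487, so d_i2 = 10.5 cm.
The final image is real, 10.5 cm to the right of lens 2 (overall magnification ≈ -0.11).

10.5 cm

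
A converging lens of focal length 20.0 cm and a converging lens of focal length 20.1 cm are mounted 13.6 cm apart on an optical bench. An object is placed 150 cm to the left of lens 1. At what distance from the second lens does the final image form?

6.44 cm

Lens 1: 1/d_i1 = 1/f₁ − 1/d_o1 = 1/(20.0) − 1/(150) = 0.04333, so d_i1 = 23.08 cm.
The intermediate image is 23.08 cm to the right of lens 1, which lies 9.480 cm to the right of lens 2 — a virtual object — so d_o2 = −9.480 cm.
Lens 2: 1/d_i2 = 1/f₂ − 1/d_o2 = 1/(20.1) − 1/(-9.480) = 0.1552, so d_i2 = 6.44 cm.
The final image is real, 6.44 cm to the right of lens 2 (overall magnification ≈ -0.10).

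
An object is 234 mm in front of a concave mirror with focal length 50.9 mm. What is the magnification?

m = -0.278

1/d_i = 1/f − 1/d_o = 1/(50.90) − 1/(234) = 0.01537, so d_i = 65.05 mm.
m = −d_i/d_o = −(65.05)/(234) = -0.278.
The image is real, inverted and reduced, in front of the mirror.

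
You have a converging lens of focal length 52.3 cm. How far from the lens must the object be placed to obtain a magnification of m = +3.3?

m = −d_i/d_o ⇒ d_i = −m·d_o.
1/f = 1/d_o + 1/d_i = 1/d_o − 1/(m·d_o) = (1 − 1/m)/d_o, so d_o = f(1 − 1/m) = (52.30)(1 − 1/(+3.3)) = 36.5 cm.

36.5 cm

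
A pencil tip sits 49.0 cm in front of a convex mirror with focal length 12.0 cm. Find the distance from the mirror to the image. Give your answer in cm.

9.64 cm

For a convex mirror, f = -12.0 cm.
Mirror equation: 1/s_i = 1/f − 1/s_o = 1/(-12.00) − 1/(49.0) = -0.08333 − 0.02041 = -0.1037, so s_i = -9.64 cm.
The image is virtual, upright and reduced, behind the mirror.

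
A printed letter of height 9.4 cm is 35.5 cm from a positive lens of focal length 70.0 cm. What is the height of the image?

19.1 cm

1/d_i = 1/f − 1/d_o = 1/(70.00) − 1/(35.5) = -0.01388, so d_i = -72.03 cm.
m = −d_i/d_o = +2.029.
|h_i| = |m|·h_o = 2.029 × 9.4 = 19.1 cm. The image is virtual, upright and enlarged, on the same side as the object.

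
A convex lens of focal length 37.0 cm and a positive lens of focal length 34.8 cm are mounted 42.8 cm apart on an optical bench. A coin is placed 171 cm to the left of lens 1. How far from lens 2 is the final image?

3.92 cm

Lens 1: 1/d_i1 = 1/f₁ − 1/d_o1 = 1/(37.0) − 1/(171) = 0.02118, so d_i1 = 47.22 cm.
The intermediate image is 47.22 cm to the right of lens 1, which lies 4.420 cm to the right of lens 2 — a virtual object — so d_o2 = −4.420 cm.
Lens 2: 1/d_i2 = 1/f₂ − 1/d_o2 = 1/(34.8) − 1/(-4.420) = 0.2550, so d_i2 = 3.92 cm.
The final image is real, 3.92 cm to the right of lens 2 (overall magnification ≈ -0.25).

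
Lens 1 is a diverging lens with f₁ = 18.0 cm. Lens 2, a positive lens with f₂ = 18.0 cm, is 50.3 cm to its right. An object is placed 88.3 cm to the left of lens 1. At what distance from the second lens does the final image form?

Lens 1 is diverging, so f₁ = −18.0 cm.
Lens 1: 1/d_i1 = 1/f₁ − 1/d_o1 = 1/(-18.0) − 1/(88.3) = -0.06688, so d_i1 = -14.95 cm.
The intermediate image is 14.95 cm to the left of lens 1 (virtual), which is 50.3 − (-14.95) = 65.25 cm to the left of lens 2, so d_o2 = +65.25 cm.
Lens 2: 1/d_i2 = 1/f₂ − 1/d_o2 = 1/(18.0) − 1/(65.25) = 0.04023, so d_i2 = 24.9 cm.
The final image is real, 24.9 cm to the right of lens 2 (overall magnification ≈ -0.065).

24.9 cm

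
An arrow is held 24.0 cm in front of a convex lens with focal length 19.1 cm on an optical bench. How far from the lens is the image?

93.6 cm

Lens equation: 1/v = 1/f − 1/u = 1/(19.10) − 1/(24.0) = 0.05236 − 0.04167 = 0.01069, so v = 93.6 cm.
The image is real, inverted and enlarged, on the far side of the lens.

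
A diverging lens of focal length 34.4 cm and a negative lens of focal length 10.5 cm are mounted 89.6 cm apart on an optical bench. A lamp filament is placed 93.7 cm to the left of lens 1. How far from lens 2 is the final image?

9.62 cm

Lens 1 is diverging, so f₁ = −34.4 cm.
Lens 1: 1/d_i1 = 1/f₁ − 1/d_o1 = 1/(-34.4) − 1/(93.7) = -0.03974, so d_i1 = -25.16 cm.
The intermediate image is 25.16 cm to the left of lens 1 (virtual), which is 89.6 − (-25.16) = 114.8 cm to the left of lens 2, so d_o2 = +114.8 cm.
Lens 2 is diverging, so f₂ = −10.5 cm.
Lens 2: 1/d_i2 = 1/f₂ − 1/d_o2 = 1/(-10.5) − 1/(114.8) = -0.1039, so d_i2 = -9.62 cm.
The final image is virtual, 9.62 cm to the left of lens 2 (overall magnification ≈ 0.023).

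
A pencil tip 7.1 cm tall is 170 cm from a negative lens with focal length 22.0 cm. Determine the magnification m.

m = +0.115

For a negative lens, f = -22.0 cm.
1/d_i = 1/f − 1/d_o = 1/(-22.00) − 1/(170) = -0.05134, so d_i = -19.48 cm.
m = −d_i/d_o = −(-19.48)/(170) = +0.115.
The image is virtual, upright and reduced, on the same side as the object.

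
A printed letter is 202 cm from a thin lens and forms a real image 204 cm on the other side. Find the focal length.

f = 101 cm (converging)

Real image ⇒ d_i = +204 cm.
1/f = 1/d_o + 1/d_i = 1/(202) + 1/(204) = 0.009852, so f = 101 cm.
Since f is positive, the thin lens is converging.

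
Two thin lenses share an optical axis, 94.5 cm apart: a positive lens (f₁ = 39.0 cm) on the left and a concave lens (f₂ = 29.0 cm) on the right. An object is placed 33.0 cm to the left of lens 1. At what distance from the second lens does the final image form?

Lens 1: 1/d_i1 = 1/f₁ − 1/d_o1 = 1/(39.0) − 1/(33.0) = -0.004662, so d_i1 = -214.5 cm.
The intermediate image is 214.5 cm to the left of lens 1 (virtual), which is 94.5 − (-214.5) = 309.0 cm to the left of lens 2, so d_o2 = +309.0 cm.
Lens 2 is diverging, so f₂ = −29.0 cm.
Lens 2: 1/d_i2 = 1/f₂ − 1/d_o2 = 1/(-29.0) − 1/(309.0) = -0.03772, so d_i2 = -26.5 cm.
The final image is virtual, 26.5 cm to the left of lens 2 (overall magnification ≈ 0.56).

26.5 cm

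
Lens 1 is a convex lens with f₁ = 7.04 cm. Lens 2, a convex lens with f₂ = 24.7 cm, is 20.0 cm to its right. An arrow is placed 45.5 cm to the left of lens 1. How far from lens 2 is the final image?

Lens 1: 1/d_i1 = 1/f₁ − 1/d_o1 = 1/(7.04) − 1/(45.5) = 0.1201, so d_i1 = 8.329 cm.
The intermediate image is 8.329 cm to the right of lens 1, which is 20.0 − (8.329) = 11.67 cm to the left of lens 2, so d_o2 = +11.67 cm.
Lens 2: 1/d_i2 = 1/f₂ − 1/d_o2 = 1/(24.7) − 1/(11.67) = -0.04520, so d_i2 = -22.1 cm.
The final image is virtual, 22.1 cm to the left of lens 2 (overall magnification ≈ -0.35).

22.1 cm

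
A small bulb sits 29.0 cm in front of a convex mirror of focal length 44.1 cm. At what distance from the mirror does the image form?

For a convex mirror, f = -44.1 cm.
Mirror equation: 1/q = 1/f − 1/p = 1/(-44.10) − 1/(29.0) = -0.02268 − 0.03448 = -0.05716, so q = -17.5 cm.
The image is virtual, upright and reduced, behind the mirror.

17.5 cm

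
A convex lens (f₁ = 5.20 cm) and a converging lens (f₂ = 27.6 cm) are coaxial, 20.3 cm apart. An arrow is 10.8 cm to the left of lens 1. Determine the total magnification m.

Lens 1: 1/d_i1 = 1/(5.20) − 1/(10.8) = 0.09972, so d_i1 = 10.03 cm; m₁ = −d_i1/d_o1 = -0.9287.
d_o2 = 20.3 − (10.03) = 10.27 cm.
Lens 2: 1/d_i2 = 1/(27.6) − 1/(10.27) = -0.06114, so d_i2 = -16.36 cm; m₂ = −d_i2/d_o2 = +1.593.
m = m₁·m₂ = (-0.9287)(+1.593) = -1.48.

m = -1.48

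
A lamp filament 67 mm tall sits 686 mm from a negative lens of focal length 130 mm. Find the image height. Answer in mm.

10.7 mm

For a negative lens, f = -130 mm.
1/d_i = 1/f − 1/d_o = 1/(-130.0) − 1/(686) = -0.009150, so d_i = -109.3 mm.
m = −d_i/d_o = +0.1593.
|h_i| = |m|·h_o = 0.1593 × 67 = 10.7 mm. The image is virtual, upright and reduced, on the same side as the object.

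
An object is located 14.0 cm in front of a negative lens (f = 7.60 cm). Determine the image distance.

For a negative lens, f = -7.60 cm.
Thin-lens equation: 1/s_i = 1/f − 1/s_o = 1/(-7.600) − 1/(14.0) = -0.1316 − 0.07143 = -0.2030, so s_i = -4.93 cm.
The image is virtual, upright and reduced, on the same side as the object.

4.93 cm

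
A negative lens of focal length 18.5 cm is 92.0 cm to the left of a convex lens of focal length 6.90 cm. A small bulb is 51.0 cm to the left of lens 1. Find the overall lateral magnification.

m = -0.0186

f₁ = −18.5 cm (diverging).
Lens 1: 1/d_i1 = 1/(-18.5) − 1/(51.0) = -0.07366, so d_i1 = -13.58 cm; m₁ = −d_i1/d_o1 = +0.2663.
d_o2 = 92.0 − (-13.58) = 105.6 cm.
Lens 2: 1/d_i2 = 1/(6.90) − 1/(105.6) = 0.1355, so d_i2 = 7.382 cm; m₂ = −d_i2/d_o2 = -0.06991.
m = m₁·m₂ = (+0.2663)(-0.06991) = -0.0186.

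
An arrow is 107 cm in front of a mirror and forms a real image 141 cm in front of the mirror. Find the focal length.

Real image ⇒ d_i = +141 cm.
1/f = 1/d_o + 1/d_i = 1/(107) + 1/(141) = 0.01644, so f = 60.8 cm.
Since f is positive, the mirror is concave.

f = 60.8 cm (concave)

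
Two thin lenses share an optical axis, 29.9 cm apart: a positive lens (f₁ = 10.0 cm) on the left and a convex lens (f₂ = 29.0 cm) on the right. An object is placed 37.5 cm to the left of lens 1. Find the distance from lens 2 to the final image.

Lens 1: 1/d_i1 = 1/f₁ − 1/d_o1 = 1/(10.0) − 1/(37.5) = 0.07333, so d_i1 = 13.64 cm.
The intermediate image is 13.64 cm to the right of lens 1, which is 29.9 − (13.64) = 16.26 cm to the left of lens 2, so d_o2 = +16.26 cm.
Lens 2: 1/d_i2 = 1/f₂ − 1/d_o2 = 1/(29.0) − 1/(16.26) = -0.02702, so d_i2 = -37.0 cm.
The final image is virtual, 37.0 cm to the left of lens 2 (overall magnification ≈ -0.83).

37.0 cm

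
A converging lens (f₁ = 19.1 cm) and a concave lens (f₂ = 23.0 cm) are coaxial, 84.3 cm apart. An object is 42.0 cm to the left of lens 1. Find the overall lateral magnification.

Lens 1: 1/d_i1 = 1/(19.1) − 1/(42.0) = 0.02855, so d_i1 = 35.03 cm; m₁ = −d_i1/d_o1 = -0.8340.
d_o2 = 84.3 − (35.03) = 49.27 cm.
f₂ = −23.0 cm (diverging).
Lens 2: 1/d_i2 = 1/(-23.0) − 1/(49.27) = -0.06377, so d_i2 = -15.68 cm; m₂ = −d_i2/d_o2 = +0.3183.
m = m₁·m₂ = (-0.8340)(+0.3183) = -0.265.

m = -0.265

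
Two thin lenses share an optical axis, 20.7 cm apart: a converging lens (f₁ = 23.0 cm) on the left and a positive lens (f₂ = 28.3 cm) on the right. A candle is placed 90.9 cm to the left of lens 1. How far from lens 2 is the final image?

Lens 1: 1/d_i1 = 1/f₁ − 1/d_o1 = 1/(23.0) − 1/(90.9) = 0.03248, so d_i1 = 30.79 cm.
The intermediate image is 30.79 cm to the right of lens 1, which lies 10.09 cm to the right of lens 2 — a virtual object — so d_o2 = −10.09 cm.
Lens 2: 1/d_i2 = 1/f₂ − 1/d_o2 = 1/(28.3) − 1/(-10.09) = 0.1344, so d_i2 = 7.44 cm.
The final image is real, 7.44 cm to the right of lens 2 (overall magnification ≈ -0.25).

7.44 cm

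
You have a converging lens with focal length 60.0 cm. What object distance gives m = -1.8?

93.3 cm

m = −d_i/d_o ⇒ d_i = −m·d_o.
1/f = 1/d_o + 1/d_i = 1/d_o − 1/(m·d_o) = (1 − 1/m)/d_o, so d_o = f(1 − 1/m) = (60.00)(1 − 1/(-1.8)) = 93.3 cm.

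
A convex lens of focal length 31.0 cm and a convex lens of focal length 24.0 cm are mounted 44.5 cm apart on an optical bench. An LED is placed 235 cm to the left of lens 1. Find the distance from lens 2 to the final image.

Lens 1: 1/d_i1 = 1/f₁ − 1/d_o1 = 1/(31.0) − 1/(235) = 0.02800, so d_i1 = 35.71 cm.
The intermediate image is 35.71 cm to the right of lens 1, which is 44.5 − (35.71) = 8.790 cm to the left of lens 2, so d_o2 = +8.790 cm.
Lens 2: 1/d_i2 = 1/f₂ − 1/d_o2 = 1/(24.0) − 1/(8.790) = -0.07210, so d_i2 = -13.9 cm.
The final image is virtual, 13.9 cm to the left of lens 2 (overall magnification ≈ -0.24).

13.9 cm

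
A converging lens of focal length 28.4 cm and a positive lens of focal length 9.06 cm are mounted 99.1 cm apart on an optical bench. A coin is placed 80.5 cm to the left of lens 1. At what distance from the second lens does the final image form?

10.8 cm

Lens 1: 1/d_i1 = 1/f₁ − 1/d_o1 = 1/(28.4) − 1/(80.5) = 0.02279, so d_i1 = 43.88 cm.
The intermediate image is 43.88 cm to the right of lens 1, which is 99.1 − (43.88) = 55.22 cm to the left of lens 2, so d_o2 = +55.22 cm.
Lens 2: 1/d_i2 = 1/f₂ − 1/d_o2 = 1/(9.06) − 1/(55.22) = 0.09227, so d_i2 = 10.8 cm.
The final image is real, 10.8 cm to the right of lens 2 (overall magnification ≈ 0.11).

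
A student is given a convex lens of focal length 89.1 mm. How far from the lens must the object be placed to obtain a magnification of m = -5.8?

104 mm

m = −d_i/d_o ⇒ d_i = −m·d_o.
1/f = 1/d_o + 1/d_i = 1/d_o − 1/(m·d_o) = (1 − 1/m)/d_o, so d_o = f(1 − 1/m) = (89.10)(1 − 1/(-5.8)) = 104 mm.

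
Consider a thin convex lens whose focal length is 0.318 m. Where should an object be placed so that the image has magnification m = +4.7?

m = −d_i/d_o ⇒ d_i = −m·d_o.
1/f = 1/d_o + 1/d_i = 1/d_o − 1/(m·d_o) = (1 − 1/m)/d_o, so d_o = f(1 − 1/m) = (0.3180)(1 − 1/(+4.7)) = 0.250 m.

0.250 m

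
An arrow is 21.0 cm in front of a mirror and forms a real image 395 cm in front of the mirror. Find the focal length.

f = 19.9 cm (concave)

Real image ⇒ d_i = +395 cm.
1/f = 1/d_o + 1/d_i = 1/(21.0) + 1/(395) = 0.05015, so f = 19.9 cm.
Since f is positive, the mirror is concave.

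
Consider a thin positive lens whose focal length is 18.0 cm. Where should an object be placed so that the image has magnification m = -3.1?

23.8 cm

m = −d_i/d_o ⇒ d_i = −m·d_o.
1/f = 1/d_o + 1/d_i = 1/d_o − 1/(m·d_o) = (1 − 1/m)/d_o, so d_o = f(1 − 1/m) = (18.00)(1 − 1/(-3.1)) = 23.8 cm.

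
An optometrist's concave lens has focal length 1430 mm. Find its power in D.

P = -0.699 D

For a concave lens, f = −1430 mm.
f = -143 cm = -1.43 m.
P = 1/f = 1/(-1.43 m) = -0.699 D.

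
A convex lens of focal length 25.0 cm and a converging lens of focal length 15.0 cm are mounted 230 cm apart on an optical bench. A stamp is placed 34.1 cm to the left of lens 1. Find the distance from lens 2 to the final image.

16.9 cm

Lens 1: 1/d_i1 = 1/f₁ − 1/d_o1 = 1/(25.0) − 1/(34.1) = 0.01067, so d_i1 = 93.68 cm.
The intermediate image is 93.68 cm to the right of lens 1, which is 230 − (93.68) = 136.3 cm to the left of lens 2, so d_o2 = +136.3 cm.
Lens 2: 1/d_i2 = 1/f₂ − 1/d_o2 = 1/(15.0) − 1/(136.3) = 0.05933, so d_i2 = 16.9 cm.
The final image is real, 16.9 cm to the right of lens 2 (overall magnification ≈ 0.34).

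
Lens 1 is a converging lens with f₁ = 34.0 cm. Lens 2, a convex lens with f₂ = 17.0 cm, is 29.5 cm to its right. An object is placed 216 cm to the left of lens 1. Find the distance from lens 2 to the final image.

6.62 cm

Lens 1: 1/d_i1 = 1/f₁ − 1/d_o1 = 1/(34.0) − 1/(216) = 0.02478, so d_i1 = 40.35 cm.
The intermediate image is 40.35 cm to the right of lens 1, which lies 10.85 cm to the right of lens 2 — a virtual object — so d_o2 = −10.85 cm.
Lens 2: 1/d_i2 = 1/f₂ − 1/d_o2 = 1/(17.0) − 1/(-10.85) = 0.1510, so d_i2 = 6.62 cm.
The final image is real, 6.62 cm to the right of lens 2 (overall magnification ≈ -0.11).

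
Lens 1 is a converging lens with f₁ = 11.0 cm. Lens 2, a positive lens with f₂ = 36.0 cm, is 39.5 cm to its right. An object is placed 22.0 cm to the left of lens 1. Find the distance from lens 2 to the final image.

Lens 1: 1/d_i1 = 1/f₁ − 1/d_o1 = 1/(11.0) − 1/(22.0) = 0.04545, so d_i1 = 22.00 cm.
The intermediate image is 22.00 cm to the right of lens 1, which is 39.5 − (22.00) = 17.50 cm to the left of lens 2, so d_o2 = +17.50 cm.
Lens 2: 1/d_i2 = 1/f₂ − 1/d_o2 = 1/(36.0) − 1/(17.50) = -0.02937, so d_i2 = -34.1 cm.
The final image is virtual, 34.1 cm to the left of lens 2 (overall magnification ≈ -1.9).

34.1 cm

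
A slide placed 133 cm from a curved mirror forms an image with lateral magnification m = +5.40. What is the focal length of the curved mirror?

m = −d_i/d_o ⇒ d_i = −m·d_o = −(+5.40)·(133) = -718.2 cm.
1/f = 1/d_o + 1/d_i = 1/(133) + 1/(-718.2) = 0.006126, so f = 163 cm.
Since f is positive, the curved mirror is concave.

f = 163 cm (concave)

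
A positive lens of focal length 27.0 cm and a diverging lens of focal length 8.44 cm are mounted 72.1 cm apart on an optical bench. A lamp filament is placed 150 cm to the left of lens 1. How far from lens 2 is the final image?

6.94 cm

Lens 1: 1/d_i1 = 1/f₁ − 1/d_o1 = 1/(27.0) − 1/(150) = 0.03037, so d_i1 = 32.93 cm.
The intermediate image is 32.93 cm to the right of lens 1, which is 72.1 − (32.93) = 39.17 cm to the left of lens 2, so d_o2 = +39.17 cm.
Lens 2 is diverging, so f₂ = −8.44 cm.
Lens 2: 1/d_i2 = 1/f₂ − 1/d_o2 = 1/(-8.44) − 1/(39.17) = -0.1440, so d_i2 = -6.94 cm.
The final image is virtual, 6.94 cm to the left of lens 2 (overall magnification ≈ -0.039).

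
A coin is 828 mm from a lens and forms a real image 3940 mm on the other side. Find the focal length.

f = 684 mm (converging)

Real image ⇒ d_i = +3940 mm.
1/f = 1/d_o + 1/d_i = 1/(828) + 1/(3940) = 0.001462, so f = 684 mm.
Since f is positive, the lens is converging.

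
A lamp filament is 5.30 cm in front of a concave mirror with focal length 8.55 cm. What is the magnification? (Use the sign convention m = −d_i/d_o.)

m = +2.63

1/d_i = 1/f − 1/d_o = 1/(8.550) − 1/(5.30) = -0.07172, so d_i = -13.94 cm.
m = −d_i/d_o = −(-13.94)/(5.30) = +2.63.
The image is virtual, upright and enlarged, behind the mirror.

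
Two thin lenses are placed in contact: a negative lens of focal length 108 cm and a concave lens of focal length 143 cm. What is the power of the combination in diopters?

P = -1.63 D

P₁ = 1/f₁ = 1/(-1.08 m) = -0.9259 D; P₂ = 1/f₂ = 1/(-1.43 m) = -0.6993 D.
For thin lenses in contact, P = P₁ + P₂ = (-0.9259) + (-0.6993) = -1.63 D.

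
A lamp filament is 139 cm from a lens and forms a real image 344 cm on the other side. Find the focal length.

Real image ⇒ d_i = +344 cm.
1/f = 1/d_o + 1/d_i = 1/(139) + 1/(344) = 0.01010, so f = 99.0 cm.
Since f is positive, the lens is converging.

f = 99.0 cm (converging)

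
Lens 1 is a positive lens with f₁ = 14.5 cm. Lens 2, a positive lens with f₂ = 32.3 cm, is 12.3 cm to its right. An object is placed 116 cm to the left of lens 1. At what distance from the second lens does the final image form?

3.77 cm

Lens 1: 1/d_i1 = 1/f₁ − 1/d_o1 = 1/(14.5) − 1/(116) = 0.06034, so d_i1 = 16.57 cm.
The intermediate image is 16.57 cm to the right of lens 1, which lies 4.270 cm to the right of lens 2 — a virtual object — so d_o2 = −4.270 cm.
Lens 2: 1/d_i2 = 1/f₂ − 1/d_o2 = 1/(32.3) − 1/(-4.270) = 0.2652, so d_i2 = 3.77 cm.
The final image is real, 3.77 cm to the right of lens 2 (overall magnification ≈ -0.13).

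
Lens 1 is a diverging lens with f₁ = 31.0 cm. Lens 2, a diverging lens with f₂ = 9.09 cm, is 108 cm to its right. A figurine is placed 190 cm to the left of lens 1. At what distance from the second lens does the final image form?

Lens 1 is diverging, so f₁ = −31.0 cm.
Lens 1: 1/d_i1 = 1/f₁ − 1/d_o1 = 1/(-31.0) − 1/(190) = -0.03752, so d_i1 = -26.65 cm.
The intermediate image is 26.65 cm to the left of lens 1 (virtual), which is 108 − (-26.65) = 134.7 cm to the left of lens 2, so d_o2 = +134.7 cm.
Lens 2 is diverging, so f₂ = −9.09 cm.
Lens 2: 1/d_i2 = 1/f₂ − 1/d_o2 = 1/(-9.09) − 1/(134.7) = -0.1174, so d_i2 = -8.52 cm.
The final image is virtual, 8.52 cm to the left of lens 2 (overall magnification ≈ 0.0089).

8.52 cm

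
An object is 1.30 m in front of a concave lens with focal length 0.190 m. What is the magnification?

m = +0.128

For a concave lens, f = -0.190 m.
1/d_i = 1/f − 1/d_o = 1/(-0.1900) − 1/(1.30) = -6.032, so d_i = -0.1658 m.
m = −d_i/d_o = −(-0.1658)/(1.30) = +0.128.
The image is virtual, upright and reduced, on the same side as the object.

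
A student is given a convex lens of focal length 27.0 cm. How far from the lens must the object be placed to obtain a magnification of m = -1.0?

m = −d_i/d_o ⇒ d_i = −m·d_o.
1/f = 1/d_o + 1/d_i = 1/d_o − 1/(m·d_o) = (1 − 1/m)/d_o, so d_o = f(1 − 1/m) = (27.00)(1 − 1/(-1.0)) = 54.0 cm.

54.0 cm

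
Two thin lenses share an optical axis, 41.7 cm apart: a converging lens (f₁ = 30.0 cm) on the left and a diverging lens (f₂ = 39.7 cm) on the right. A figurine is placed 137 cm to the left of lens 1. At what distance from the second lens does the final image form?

3.04 cm

Lens 1: 1/d_i1 = 1/f₁ − 1/d_o1 = 1/(30.0) − 1/(137) = 0.02603, so d_i1 = 38.41 cm.
The intermediate image is 38.41 cm to the right of lens 1, which is 41.7 − (38.41) = 3.290 cm to the left of lens 2, so d_o2 = +3.290 cm.
Lens 2 is diverging, so f₂ = −39.7 cm.
Lens 2: 1/d_i2 = 1/f₂ − 1/d_o2 = 1/(-39.7) − 1/(3.290) = -0.3291, so d_i2 = -3.04 cm.
The final image is virtual, 3.04 cm to the left of lens 2 (overall magnification ≈ -0.26).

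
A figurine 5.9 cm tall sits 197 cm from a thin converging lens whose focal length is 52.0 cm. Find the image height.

1/d_i = 1/f − 1/d_o = 1/(52.00) − 1/(197) = 0.01415, so d_i = 70.65 cm.
m = −d_i/d_o = -0.3586.
|h_i| = |m|·h_o = 0.3586 × 5.9 = 2.12 cm. The image is real, inverted and reduced, on the far side of the lens.

2.12 cm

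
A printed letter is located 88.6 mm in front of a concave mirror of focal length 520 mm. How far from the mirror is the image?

Mirror equation: 1/q = 1/f − 1/p = 1/(520.0) − 1/(88.6) = 0.001923 − 0.01129 = -0.009364, so q = -107 mm.
The image is virtual, upright and enlarged, behind the mirror.

107 mm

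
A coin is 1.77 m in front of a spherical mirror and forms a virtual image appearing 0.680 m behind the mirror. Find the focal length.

Virtual image ⇒ d_i = −0.680 m.
1/f = 1/d_o + 1/d_i = 1/(1.77) + 1/(-0.680) = -0.9056, so f = -1.10 m.
Since f is negative, the spherical mirror is convex.

f = -1.10 m (convex)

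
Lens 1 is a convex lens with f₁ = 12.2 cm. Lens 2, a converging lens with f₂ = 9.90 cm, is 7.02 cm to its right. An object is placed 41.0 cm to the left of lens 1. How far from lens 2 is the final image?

Lens 1: 1/d_i1 = 1/f₁ − 1/d_o1 = 1/(12.2) − 1/(41.0) = 0.05758, so d_i1 = 17.37 cm.
The intermediate image is 17.37 cm to the right of lens 1, which lies 10.35 cm to the right of lens 2 — a virtual object — so d_o2 = −10.35 cm.
Lens 2: 1/d_i2 = 1/f₂ − 1/d_o2 = 1/(9.90) − 1/(-10.35) = 0.1976, so d_i2 = 5.06 cm.
The final image is real, 5.06 cm to the right of lens 2 (overall magnification ≈ -0.21).

5.06 cm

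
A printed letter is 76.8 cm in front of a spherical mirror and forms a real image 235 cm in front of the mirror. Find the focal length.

Real image ⇒ d_i = +235 cm.
1/f = 1/d_o + 1/d_i = 1/(76.8) + 1/(235) = 0.01728, so f = 57.9 cm.
Since f is positive, the spherical mirror is concave.

f = 57.9 cm (concave)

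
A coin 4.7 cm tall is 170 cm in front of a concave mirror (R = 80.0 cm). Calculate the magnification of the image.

m = -0.308

f = R/2 = 80.0/2 = 40.00 cm.
1/d_i = 1/f − 1/d_o = 1/(40.00) − 1/(170) = 0.01912, so d_i = 52.31 cm.
m = −d_i/d_o = −(52.31)/(170) = -0.308.
The image is real, inverted and reduced, in front of the mirror.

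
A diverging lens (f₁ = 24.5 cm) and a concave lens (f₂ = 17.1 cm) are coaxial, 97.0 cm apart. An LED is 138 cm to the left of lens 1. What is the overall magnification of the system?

m = +0.0191

f₁ = −24.5 cm (diverging).
Lens 1: 1/d_i1 = 1/(-24.5) − 1/(138) = -0.04806, so d_i1 = -20.81 cm; m₁ = −d_i1/d_o1 = +0.1508.
d_o2 = 97.0 − (-20.81) = 117.8 cm.
f₂ = −17.1 cm (diverging).
Lens 2: 1/d_i2 = 1/(-17.1) − 1/(117.8) = -0.06697, so d_i2 = -14.93 cm; m₂ = −d_i2/d_o2 = +0.1268.
m = m₁·m₂ = (+0.1508)(+0.1268) = +0.0191.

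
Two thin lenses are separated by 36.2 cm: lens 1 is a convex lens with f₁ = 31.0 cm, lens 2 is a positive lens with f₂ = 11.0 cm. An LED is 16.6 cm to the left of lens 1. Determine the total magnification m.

m = -0.389

Lens 1: 1/d_i1 = 1/(31.0) − 1/(16.6) = -0.02798, so d_i1 = -35.74 cm; m₁ = −d_i1/d_o1 = +2.153.
d_o2 = 36.2 − (-35.74) = 71.94 cm.
Lens 2: 1/d_i2 = 1/(11.0) − 1/(71.94) = 0.07701, so d_i2 = 12.99 cm; m₂ = −d_i2/d_o2 = -0.1805.
m = m₁·m₂ = (+2.153)(-0.1805) = -0.389.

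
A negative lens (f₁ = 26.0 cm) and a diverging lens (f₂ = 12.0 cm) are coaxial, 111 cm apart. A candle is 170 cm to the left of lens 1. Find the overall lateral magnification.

m = +0.0109

f₁ = −26.0 cm (diverging).
Lens 1: 1/d_i1 = 1/(-26.0) − 1/(170) = -0.04434, so d_i1 = -22.55 cm; m₁ = −d_i1/d_o1 = +0.1326.
d_o2 = 111 − (-22.55) = 133.6 cm.
f₂ = −12.0 cm (diverging).
Lens 2: 1/d_i2 = 1/(-12.0) − 1/(133.6) = -0.09082, so d_i2 = -11.01 cm; m₂ = −d_i2/d_o2 = +0.08242.
m = m₁·m₂ = (+0.1326)(+0.08242) = +0.0109.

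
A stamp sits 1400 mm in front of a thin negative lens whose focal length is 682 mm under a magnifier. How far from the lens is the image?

For a negative lens, f = -682 mm.
Lens equation: 1/q = 1/f − 1/p = 1/(-682.0) − 1/(1400) = -0.001466 − 0.0007143 = -0.002181, so q = -459 mm.
The image is virtual, upright and reduced, on the same side as the object.

459 mm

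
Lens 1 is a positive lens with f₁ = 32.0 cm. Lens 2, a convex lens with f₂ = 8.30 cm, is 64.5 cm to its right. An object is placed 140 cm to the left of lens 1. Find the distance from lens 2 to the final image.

Lens 1: 1/d_i1 = 1/f₁ − 1/d_o1 = 1/(32.0) − 1/(140) = 0.02411, so d_i1 = 41.48 cm.
The intermediate image is 41.48 cm to the right of lens 1, which is 64.5 − (41.48) = 23.02 cm to the left of lens 2, so d_o2 = +23.02 cm.
Lens 2: 1/d_i2 = 1/f₂ − 1/d_o2 = 1/(8.30) − 1/(23.02) = 0.07704, so d_i2 = 13.0 cm.
The final image is real, 13.0 cm to the right of lens 2 (overall magnification ≈ 0.17).

13.0 cm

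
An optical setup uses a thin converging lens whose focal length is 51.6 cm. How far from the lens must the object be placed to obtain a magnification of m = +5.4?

42.0 cm

m = −d_i/d_o ⇒ d_i = −m·d_o.
1/f = 1/d_o + 1/d_i = 1/d_o − 1/(m·d_o) = (1 − 1/m)/d_o, so d_o = f(1 − 1/m) = (51.60)(1 − 1/(+5.4)) = 42.0 cm.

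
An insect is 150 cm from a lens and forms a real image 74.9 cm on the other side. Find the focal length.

f = 50.0 cm (converging)

Real image ⇒ d_i = +74.9 cm.
1/f = 1/d_o + 1/d_i = 1/(150) + 1/(74.9) = 0.02002, so f = 50.0 cm.
Since f is positive, the lens is converging.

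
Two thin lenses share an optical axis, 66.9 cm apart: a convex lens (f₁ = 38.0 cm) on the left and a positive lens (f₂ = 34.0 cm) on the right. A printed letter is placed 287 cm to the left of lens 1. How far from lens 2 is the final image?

72.1 cm

Lens 1: 1/d_i1 = 1/f₁ − 1/d_o1 = 1/(38.0) − 1/(287) = 0.02283, so d_i1 = 43.80 cm.
The intermediate image is 43.80 cm to the right of lens 1, which is 66.9 − (43.80) = 23.10 cm to the left of lens 2, so d_o2 = +23.10 cm.
Lens 2: 1/d_i2 = 1/f₂ − 1/d_o2 = 1/(34.0) − 1/(23.10) = -0.01388, so d_i2 = -72.1 cm.
The final image is virtual, 72.1 cm to the left of lens 2 (overall magnification ≈ -0.48).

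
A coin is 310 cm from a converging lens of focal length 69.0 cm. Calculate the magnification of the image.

m = -0.286

1/d_i = 1/f − 1/d_o = 1/(69.00) − 1/(310) = 0.01127, so d_i = 88.76 cm.
m = −d_i/d_o = −(88.76)/(310) = -0.286.
The image is real, inverted and reduced, on the far side of the lens.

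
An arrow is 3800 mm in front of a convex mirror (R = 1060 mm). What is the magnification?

m = +0.122

f = R/2 = 1060/2 = 530.0 mm; for a convex mirror, f = -530.0 mm.
1/d_i = 1/f − 1/d_o = 1/(-530.0) − 1/(3800) = -0.002150, so d_i = -465.1 mm.
m = −d_i/d_o = −(-465.1)/(3800) = +0.122.
The image is virtual, upright and reduced, behind the mirror.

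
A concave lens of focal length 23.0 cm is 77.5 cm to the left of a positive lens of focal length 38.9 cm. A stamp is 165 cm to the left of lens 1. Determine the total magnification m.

f₁ = −23.0 cm (diverging).
Lens 1: 1/d_i1 = 1/(-23.0) − 1/(165) = -0.04954, so d_i1 = -20.19 cm; m₁ = −d_i1/d_o1 = +0.1224.
d_o2 = 77.5 − (-20.19) = 97.69 cm.
Lens 2: 1/d_i2 = 1/(38.9) − 1/(97.69) = 0.01547, so d_i2 = 64.64 cm; m₂ = −d_i2/d_o2 = -0.6617.
m = m₁·m₂ = (+0.1224)(-0.6617) = -0.0810.

m = -0.0810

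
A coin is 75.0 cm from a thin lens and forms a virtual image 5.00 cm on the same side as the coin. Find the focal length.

f = -5.36 cm (diverging)

Virtual image ⇒ d_i = −5.00 cm.
1/f = 1/d_o + 1/d_i = 1/(75.0) + 1/(-5.00) = -0.1867, so f = -5.36 cm.
Since f is negative, the thin lens is diverging.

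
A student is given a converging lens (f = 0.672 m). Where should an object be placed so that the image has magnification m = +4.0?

m = −d_i/d_o ⇒ d_i = −m·d_o.
1/f = 1/d_o + 1/d_i = 1/d_o − 1/(m·d_o) = (1 − 1/m)/d_o, so d_o = f(1 − 1/m) = (0.6720)(1 − 1/(+4.0)) = 0.504 m.

0.504 m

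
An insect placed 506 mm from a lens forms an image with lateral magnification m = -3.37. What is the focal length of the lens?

f = 390 mm (converging)

m = −d_i/d_o ⇒ d_i = −m·d_o = −(-3.37)·(506) = 1705 mm.
1/f = 1/d_o + 1/d_i = 1/(506) + 1/(1705) = 0.002563, so f = 390 mm.
Since f is positive, the lens is converging.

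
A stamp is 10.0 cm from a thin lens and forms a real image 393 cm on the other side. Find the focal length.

Real image ⇒ d_i = +393 cm.
1/f = 1/d_o + 1/d_i = 1/(10.0) + 1/(393) = 0.1025, so f = 9.75 cm.
Since f is positive, the thin lens is converging.

f = 9.75 cm (converging)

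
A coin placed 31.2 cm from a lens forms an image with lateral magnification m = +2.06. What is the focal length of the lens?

f = 60.6 cm (converging)

m = −d_i/d_o ⇒ d_i = −m·d_o = −(+2.06)·(31.2) = -64.27 cm.
1/f = 1/d_o + 1/d_i = 1/(31.2) + 1/(-64.27) = 0.01649, so f = 60.6 cm.
Since f is positive, the lens is converging.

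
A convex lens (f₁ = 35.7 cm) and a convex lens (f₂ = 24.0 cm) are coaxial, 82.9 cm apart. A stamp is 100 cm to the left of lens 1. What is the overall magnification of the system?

Lens 1: 1/d_i1 = 1/(35.7) − 1/(100) = 0.01801, so d_i1 = 55.52 cm; m₁ = −d_i1/d_o1 = -0.5552.
d_o2 = 82.9 − (55.52) = 27.38 cm.
Lens 2: 1/d_i2 = 1/(24.0) − 1/(27.38) = 0.005144, so d_i2 = 194.4 cm; m₂ = −d_i2/d_o2 = -7.101.
m = m₁·m₂ = (-0.5552)(-7.101) = +3.94.

m = +3.94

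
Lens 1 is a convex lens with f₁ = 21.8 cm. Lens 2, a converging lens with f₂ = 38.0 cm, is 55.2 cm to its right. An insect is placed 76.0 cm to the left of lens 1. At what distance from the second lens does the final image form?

Lens 1: 1/d_i1 = 1/f₁ − 1/d_o1 = 1/(21.8) − 1/(76.0) = 0.03271, so d_i1 = 30.57 cm.
The intermediate image is 30.57 cm to the right of lens 1, which is 55.2 − (30.57) = 24.63 cm to the left of lens 2, so d_o2 = +24.63 cm.
Lens 2: 1/d_i2 = 1/f₂ − 1/d_o2 = 1/(38.0) − 1/(24.63) = -0.01429, so d_i2 = -70.0 cm.
The final image is virtual, 70.0 cm to the left of lens 2 (overall magnification ≈ -1.1).

70.0 cm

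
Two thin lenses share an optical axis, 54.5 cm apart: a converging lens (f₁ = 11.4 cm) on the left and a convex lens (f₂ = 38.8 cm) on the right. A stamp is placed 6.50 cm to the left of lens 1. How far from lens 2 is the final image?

Lens 1: 1/d_i1 = 1/f₁ − 1/d_o1 = 1/(11.4) − 1/(6.50) = -0.06613, so d_i1 = -15.12 cm.
The intermediate image is 15.12 cm to the left of lens 1 (virtual), which is 54.5 − (-15.12) = 69.62 cm to the left of lens 2, so d_o2 = +69.62 cm.
Lens 2: 1/d_i2 = 1/f₂ − 1/d_o2 = 1/(38.8) − 1/(69.62) = 0.01141, so d_i2 = 87.6 cm.
The final image is real, 87.6 cm to the right of lens 2 (overall magnification ≈ -2.9).

87.6 cm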